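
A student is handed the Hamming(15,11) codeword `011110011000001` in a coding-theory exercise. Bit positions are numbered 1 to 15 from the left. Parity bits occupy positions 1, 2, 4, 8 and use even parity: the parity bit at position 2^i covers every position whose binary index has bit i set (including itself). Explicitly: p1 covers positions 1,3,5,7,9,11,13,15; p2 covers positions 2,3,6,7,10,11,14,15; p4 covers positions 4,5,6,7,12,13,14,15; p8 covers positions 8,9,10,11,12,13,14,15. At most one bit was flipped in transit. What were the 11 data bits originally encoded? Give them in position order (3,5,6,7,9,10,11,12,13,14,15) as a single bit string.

s1: b1⊕b3⊕b5⊕b7⊕b9⊕b11⊕b13⊕b15 = 0⊕1⊕1⊕0⊕1⊕0⊕0⊕1 = 0
s2: b2⊕b3⊕b6⊕b7⊕b10⊕b11⊕b14⊕b15 = 1⊕1⊕0⊕0⊕0⊕0⊕0⊕1 = 1
s4: b4⊕b5⊕b6⊕b7⊕b12⊕b13⊕b14⊕b15 = 1⊕1⊕0⊕0⊕0⊕0⊕0⊕1 = 1
s8: b8⊕b9⊕b10⊕b11⊕b12⊕b13⊕b14⊕b15 = 1⊕1⊕0⊕0⊕0⊕0⊕0⊕1 = 1
Syndrome (s8...s1) = 1110 → position 14.
Flip bit 14: corrected codeword = 011110011000011
Data bits at positions 3,5,6,7,9,10,11,12,13,14,15: 11001000011

11001000011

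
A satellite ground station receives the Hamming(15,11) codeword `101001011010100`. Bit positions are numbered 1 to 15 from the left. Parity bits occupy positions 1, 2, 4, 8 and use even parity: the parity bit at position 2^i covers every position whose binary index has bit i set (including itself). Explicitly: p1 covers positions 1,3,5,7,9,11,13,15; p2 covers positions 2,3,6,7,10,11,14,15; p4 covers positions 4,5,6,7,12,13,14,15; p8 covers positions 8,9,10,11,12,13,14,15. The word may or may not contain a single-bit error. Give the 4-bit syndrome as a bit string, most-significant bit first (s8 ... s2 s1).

0011

s1: b1⊕b3⊕b5⊕b7⊕b9⊕b11⊕b13⊕b15 = 1⊕1⊕0⊕0⊕1⊕1⊕1⊕0 = 1
s2: b2⊕b3⊕b6⊕b7⊕b10⊕b11⊕b14⊕b15 = 0⊕1⊕1⊕0⊕0⊕1⊕0⊕0 = 1
s4: b4⊕b5⊕b6⊕b7⊕b12⊕b13⊕b14⊕b15 = 0⊕0⊕1⊕0⊕0⊕1⊕0⊕0 = 0
s8: b8⊕b9⊕b10⊕b11⊕b12⊕b13⊕b14⊕b15 = 1⊕1⊕0⊕1⊕0⊕1⊕0⊕0 = 0
Syndrome (s8...s1) = 0011 → position 3.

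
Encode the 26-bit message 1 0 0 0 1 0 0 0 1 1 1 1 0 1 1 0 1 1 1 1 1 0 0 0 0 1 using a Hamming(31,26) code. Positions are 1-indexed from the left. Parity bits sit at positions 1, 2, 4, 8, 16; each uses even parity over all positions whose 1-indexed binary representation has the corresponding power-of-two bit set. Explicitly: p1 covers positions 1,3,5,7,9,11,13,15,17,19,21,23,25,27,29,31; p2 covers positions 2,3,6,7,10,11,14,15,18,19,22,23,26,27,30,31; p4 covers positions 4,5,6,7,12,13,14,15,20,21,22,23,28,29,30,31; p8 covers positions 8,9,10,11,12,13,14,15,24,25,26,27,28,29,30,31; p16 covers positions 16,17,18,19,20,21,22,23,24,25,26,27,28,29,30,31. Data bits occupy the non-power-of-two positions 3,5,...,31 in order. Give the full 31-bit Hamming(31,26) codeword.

Place data bits at non-power-of-two positions: b3=1, b5=0, b6=0, b7=0, b9=1, b10=0, b11=0, b12=0, b13=1, b14=1, b15=1, b17=1, b18=0, b19=1, b20=1, b21=0, b22=1, b23=1, b24=1, b25=1, b26=1, b27=0, b28=0, b29=0, b30=0, b31=1.
p1 = XOR of data positions {3,5,7,9,11,13,15,17,19,21,23,25,27,29,31} = 1⊕0⊕0⊕1⊕0⊕1⊕1⊕1⊕1⊕0⊕1⊕1⊕0⊕0⊕1 = 1
p2 = XOR of data positions {3,6,7,10,11,14,15,18,19,22,23,26,27,30,31} = 1⊕0⊕0⊕0⊕0⊕1⊕1⊕0⊕1⊕1⊕1⊕1⊕0⊕0⊕1 = 0
p4 = XOR of data positions {5,6,7,12,13,14,15,20,21,22,23,28,29,30,31} = 0⊕0⊕0⊕0⊕1⊕1⊕1⊕1⊕0⊕1⊕1⊕0⊕0⊕0⊕1 = 1
p8 = XOR of data positions {9,10,11,12,13,14,15,24,25,26,27,28,29,30,31} = 1⊕0⊕0⊕0⊕1⊕1⊕1⊕1⊕1⊕1⊕0⊕0⊕0⊕0⊕1 = 0
p16 = XOR of data positions {17,18,19,20,21,22,23,24,25,26,27,28,29,30,31} = 1⊕0⊕1⊕1⊕0⊕1⊕1⊕1⊕1⊕1⊕0⊕0⊕0⊕0⊕1 = 1
Codeword b1..b31 = 1011000010001111101101111100001

1011000010001111101101111100001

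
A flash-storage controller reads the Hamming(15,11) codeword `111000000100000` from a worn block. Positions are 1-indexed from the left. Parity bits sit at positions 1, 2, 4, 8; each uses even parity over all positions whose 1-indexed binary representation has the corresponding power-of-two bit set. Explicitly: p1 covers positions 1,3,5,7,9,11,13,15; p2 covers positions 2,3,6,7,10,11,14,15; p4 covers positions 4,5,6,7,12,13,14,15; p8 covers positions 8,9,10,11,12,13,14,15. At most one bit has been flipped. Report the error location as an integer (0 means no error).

s1: b1⊕b3⊕b5⊕b7⊕b9⊕b11⊕b13⊕b15 = 1⊕1⊕0⊕0⊕0⊕0⊕0⊕0 = 0
s2: b2⊕b3⊕b6⊕b7⊕b10⊕b11⊕b14⊕b15 = 1⊕1⊕0⊕0⊕1⊕0⊕0⊕0 = 1
s4: b4⊕b5⊕b6⊕b7⊕b12⊕b13⊕b14⊕b15 = 0⊕0⊕0⊕0⊕0⊕0⊕0⊕0 = 0
s8: b8⊕b9⊕b10⊕b11⊕b12⊕b13⊕b14⊕b15 = 0⊕0⊕1⊕0⊕0⊕0⊕0⊕0 = 1
Syndrome (s8...s1) = 1010 → position 10.

10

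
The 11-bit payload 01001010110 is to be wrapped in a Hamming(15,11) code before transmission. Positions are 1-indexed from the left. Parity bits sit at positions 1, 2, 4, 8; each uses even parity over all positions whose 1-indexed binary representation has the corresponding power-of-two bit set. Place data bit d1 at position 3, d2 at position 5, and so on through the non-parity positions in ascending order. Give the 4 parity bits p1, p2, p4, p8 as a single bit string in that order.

Place data bits at non-power-of-two positions: b3=0, b5=1, b6=0, b7=0, b9=1, b10=0, b11=1, b12=0, b13=1, b14=1, b15=0.
p1 = XOR of data positions {3,5,7,9,11,13,15} = 0⊕1⊕0⊕1⊕1⊕1⊕0 = 0
p2 = XOR of data positions {3,6,7,10,11,14,15} = 0⊕0⊕0⊕0⊕1⊕1⊕0 = 0
p4 = XOR of data positions {5,6,7,12,13,14,15} = 1⊕0⊕0⊕0⊕1⊕1⊕0 = 1
p8 = XOR of data positions {9,10,11,12,13,14,15} = 1⊕0⊕1⊕0⊕1⊕1⊕0 = 0
Parity bits p1,p2,p4,p8 = 0010

0010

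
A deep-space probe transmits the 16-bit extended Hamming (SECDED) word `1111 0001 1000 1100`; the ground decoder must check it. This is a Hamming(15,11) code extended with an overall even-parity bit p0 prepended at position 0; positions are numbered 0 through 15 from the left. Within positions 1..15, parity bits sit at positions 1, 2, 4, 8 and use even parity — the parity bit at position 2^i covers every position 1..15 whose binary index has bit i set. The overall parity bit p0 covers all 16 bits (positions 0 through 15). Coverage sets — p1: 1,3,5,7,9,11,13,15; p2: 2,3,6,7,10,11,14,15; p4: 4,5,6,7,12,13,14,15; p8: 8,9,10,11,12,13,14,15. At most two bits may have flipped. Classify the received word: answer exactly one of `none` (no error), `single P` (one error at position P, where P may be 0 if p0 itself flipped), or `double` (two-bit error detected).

double

s1: b1⊕b3⊕b5⊕b7⊕b9⊕b11⊕b13⊕b15 = 1⊕1⊕0⊕1⊕0⊕0⊕1⊕0 = 0
s2: b2⊕b3⊕b6⊕b7⊕b10⊕b11⊕b14⊕b15 = 1⊕1⊕0⊕1⊕0⊕0⊕0⊕0 = 1
s4: b4⊕b5⊕b6⊕b7⊕b12⊕b13⊕b14⊕b15 = 0⊕0⊕0⊕1⊕1⊕1⊕0⊕0 = 1
s8: b8⊕b9⊕b10⊕b11⊕b12⊕b13⊕b14⊕b15 = 1⊕0⊕0⊕0⊕1⊕1⊕0⊕0 = 1
Syndrome (s8...s1) = 1110 → position 14.
Overall parity (XOR of all 16 bits, including p0): 1⊕1⊕1⊕1⊕0⊕0⊕0⊕1⊕1⊕0⊕0⊕0⊕1⊕1⊕0⊕0 = 0
Overall=0, syndrome position=14 → double-bit error detected (uncorrectable).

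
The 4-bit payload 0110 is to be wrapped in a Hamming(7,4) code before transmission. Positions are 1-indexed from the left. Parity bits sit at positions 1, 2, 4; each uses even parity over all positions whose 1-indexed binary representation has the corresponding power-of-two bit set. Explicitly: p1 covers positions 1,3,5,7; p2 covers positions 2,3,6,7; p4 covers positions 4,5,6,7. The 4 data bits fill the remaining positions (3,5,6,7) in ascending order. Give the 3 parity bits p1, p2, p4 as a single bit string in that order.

Place data bits at non-power-of-two positions: b3=0, b5=1, b6=1, b7=0.
p1 = XOR of data positions {3,5,7} = 0⊕1⊕0 = 1
p2 = XOR of data positions {3,6,7} = 0⊕1⊕0 = 1
p4 = XOR of data positions {5,6,7} = 1⊕1⊕0 = 0
Parity bits p1,p2,p4 = 110

110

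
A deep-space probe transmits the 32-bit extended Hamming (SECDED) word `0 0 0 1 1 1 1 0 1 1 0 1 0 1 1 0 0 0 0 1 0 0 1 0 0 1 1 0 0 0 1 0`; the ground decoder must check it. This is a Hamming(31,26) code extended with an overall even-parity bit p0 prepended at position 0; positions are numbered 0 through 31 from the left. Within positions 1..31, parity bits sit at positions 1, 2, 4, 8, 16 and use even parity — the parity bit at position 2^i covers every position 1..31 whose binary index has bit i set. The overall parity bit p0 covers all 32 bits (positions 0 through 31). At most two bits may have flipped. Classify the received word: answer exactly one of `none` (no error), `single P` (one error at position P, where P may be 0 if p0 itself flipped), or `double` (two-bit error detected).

double

s1: b1⊕b3⊕b5⊕b7⊕b9⊕b11⊕b13⊕b15⊕b17⊕b19⊕b21⊕b23⊕b25⊕b27⊕b29⊕b31 = 0⊕1⊕1⊕0⊕1⊕1⊕1⊕0⊕0⊕1⊕0⊕0⊕1⊕0⊕0⊕0 = 1
s2: b2⊕b3⊕b6⊕b7⊕b10⊕b11⊕b14⊕b15⊕b18⊕b19⊕b22⊕b23⊕b26⊕b27⊕b30⊕b31 = 0⊕1⊕1⊕0⊕0⊕1⊕1⊕0⊕0⊕1⊕1⊕0⊕1⊕0⊕1⊕0 = 0
s4: b4⊕b5⊕b6⊕b7⊕b12⊕b13⊕b14⊕b15⊕b20⊕b21⊕b22⊕b23⊕b28⊕b29⊕b30⊕b31 = 1⊕1⊕1⊕0⊕0⊕1⊕1⊕0⊕0⊕0⊕1⊕0⊕0⊕0⊕1⊕0 = 1
s8: b8⊕b9⊕b10⊕b11⊕b12⊕b13⊕b14⊕b15⊕b24⊕b25⊕b26⊕b27⊕b28⊕b29⊕b30⊕b31 = 1⊕1⊕0⊕1⊕0⊕1⊕1⊕0⊕0⊕1⊕1⊕0⊕0⊕0⊕1⊕0 = 0
s16: b16⊕b17⊕b18⊕b19⊕b20⊕b21⊕b22⊕b23⊕b24⊕b25⊕b26⊕b27⊕b28⊕b29⊕b30⊕b31 = 0⊕0⊕0⊕1⊕0⊕0⊕1⊕0⊕0⊕1⊕1⊕0⊕0⊕0⊕1⊕0 = 1
Syndrome (s16...s1) = 10101 → position 21.
Overall parity (XOR of all 32 bits, including p0): 0⊕0⊕0⊕1⊕1⊕1⊕1⊕0⊕1⊕1⊕0⊕1⊕0⊕1⊕1⊕0⊕0⊕0⊕0⊕1⊕0⊕0⊕1⊕0⊕0⊕1⊕1⊕0⊕0⊕0⊕1⊕0 = 0
Overall=0, syndrome position=21 → double-bit error detected (uncorrectable).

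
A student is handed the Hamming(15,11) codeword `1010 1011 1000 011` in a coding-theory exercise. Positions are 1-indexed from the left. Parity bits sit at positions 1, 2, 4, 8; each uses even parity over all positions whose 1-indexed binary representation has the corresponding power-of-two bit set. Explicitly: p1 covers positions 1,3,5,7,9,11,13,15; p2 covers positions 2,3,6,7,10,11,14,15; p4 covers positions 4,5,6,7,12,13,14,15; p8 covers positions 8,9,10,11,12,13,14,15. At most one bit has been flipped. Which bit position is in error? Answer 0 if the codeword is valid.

s1: b1⊕b3⊕b5⊕b7⊕b9⊕b11⊕b13⊕b15 = 1⊕1⊕1⊕1⊕1⊕0⊕0⊕1 = 0
s2: b2⊕b3⊕b6⊕b7⊕b10⊕b11⊕b14⊕b15 = 0⊕1⊕0⊕1⊕0⊕0⊕1⊕1 = 0
s4: b4⊕b5⊕b6⊕b7⊕b12⊕b13⊕b14⊕b15 = 0⊕1⊕0⊕1⊕0⊕0⊕1⊕1 = 0
s8: b8⊕b9⊕b10⊕b11⊕b12⊕b13⊕b14⊕b15 = 1⊕1⊕0⊕0⊕0⊕0⊕1⊕1 = 0
Syndrome (s8...s1) = 0000 → position 0 (no error).

0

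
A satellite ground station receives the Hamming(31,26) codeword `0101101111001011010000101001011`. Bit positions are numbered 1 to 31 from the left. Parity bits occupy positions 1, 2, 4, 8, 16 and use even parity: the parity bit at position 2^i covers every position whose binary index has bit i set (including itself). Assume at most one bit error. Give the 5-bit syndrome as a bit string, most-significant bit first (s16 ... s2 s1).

11100

s1: b1⊕b3⊕b5⊕b7⊕b9⊕b11⊕b13⊕b15⊕b17⊕b19⊕b21⊕b23⊕b25⊕b27⊕b29⊕b31 = 0⊕0⊕1⊕1⊕1⊕0⊕1⊕1⊕0⊕0⊕0⊕1⊕1⊕0⊕0⊕1 = 0
s2: b2⊕b3⊕b6⊕b7⊕b10⊕b11⊕b14⊕b15⊕b18⊕b19⊕b22⊕b23⊕b26⊕b27⊕b30⊕b31 = 1⊕0⊕0⊕1⊕1⊕0⊕0⊕1⊕1⊕0⊕0⊕1⊕0⊕0⊕1⊕1 = 0
s4: b4⊕b5⊕b6⊕b7⊕b12⊕b13⊕b14⊕b15⊕b20⊕b21⊕b22⊕b23⊕b28⊕b29⊕b30⊕b31 = 1⊕1⊕0⊕1⊕0⊕1⊕0⊕1⊕0⊕0⊕0⊕1⊕1⊕0⊕1⊕1 = 1
s8: b8⊕b9⊕b10⊕b11⊕b12⊕b13⊕b14⊕b15⊕b24⊕b25⊕b26⊕b27⊕b28⊕b29⊕b30⊕b31 = 1⊕1⊕1⊕0⊕0⊕1⊕0⊕1⊕0⊕1⊕0⊕0⊕1⊕0⊕1⊕1 = 1
s16: b16⊕b17⊕b18⊕b19⊕b20⊕b21⊕b22⊕b23⊕b24⊕b25⊕b26⊕b27⊕b28⊕b29⊕b30⊕b31 = 1⊕0⊕1⊕0⊕0⊕0⊕0⊕1⊕0⊕1⊕0⊕0⊕1⊕0⊕1⊕1 = 1
Syndrome (s16...s1) = 11100 → position 28.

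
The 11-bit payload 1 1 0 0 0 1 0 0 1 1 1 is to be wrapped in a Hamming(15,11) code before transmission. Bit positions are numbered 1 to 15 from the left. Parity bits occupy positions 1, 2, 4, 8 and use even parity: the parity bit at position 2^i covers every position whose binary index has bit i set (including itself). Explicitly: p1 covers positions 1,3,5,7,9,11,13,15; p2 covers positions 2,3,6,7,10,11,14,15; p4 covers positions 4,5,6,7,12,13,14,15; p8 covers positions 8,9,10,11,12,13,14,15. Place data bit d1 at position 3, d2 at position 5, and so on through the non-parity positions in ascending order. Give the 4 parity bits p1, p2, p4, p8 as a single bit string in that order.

Place data bits at non-power-of-two positions: b3=1, b5=1, b6=0, b7=0, b9=0, b10=1, b11=0, b12=0, b13=1, b14=1, b15=1.
p1 = XOR of data positions {3,5,7,9,11,13,15} = 1⊕1⊕0⊕0⊕0⊕1⊕1 = 0
p2 = XOR of data positions {3,6,7,10,11,14,15} = 1⊕0⊕0⊕1⊕0⊕1⊕1 = 0
p4 = XOR of data positions {5,6,7,12,13,14,15} = 1⊕0⊕0⊕0⊕1⊕1⊕1 = 0
p8 = XOR of data positions {9,10,11,12,13,14,15} = 0⊕1⊕0⊕0⊕1⊕1⊕1 = 0
Parity bits p1,p2,p4,p8 = 0000

0000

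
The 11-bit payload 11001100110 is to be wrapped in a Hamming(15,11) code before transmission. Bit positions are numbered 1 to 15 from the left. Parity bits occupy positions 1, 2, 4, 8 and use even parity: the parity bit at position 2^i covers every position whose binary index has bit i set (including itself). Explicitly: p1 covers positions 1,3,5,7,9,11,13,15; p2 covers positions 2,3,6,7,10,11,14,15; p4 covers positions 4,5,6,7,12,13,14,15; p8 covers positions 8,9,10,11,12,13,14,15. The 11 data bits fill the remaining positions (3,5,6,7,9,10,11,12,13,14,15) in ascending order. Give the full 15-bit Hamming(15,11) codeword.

011110001100110

Place data bits at non-power-of-two positions: b3=1, b5=1, b6=0, b7=0, b9=1, b10=1, b11=0, b12=0, b13=1, b14=1, b15=0.
p1 = XOR of data positions {3,5,7,9,11,13,15} = 1⊕1⊕0⊕1⊕0⊕1⊕0 = 0
p2 = XOR of data positions {3,6,7,10,11,14,15} = 1⊕0⊕0⊕1⊕0⊕1⊕0 = 1
p4 = XOR of data positions {5,6,7,12,13,14,15} = 1⊕0⊕0⊕0⊕1⊕1⊕0 = 1
p8 = XOR of data positions {9,10,11,12,13,14,15} = 1⊕1⊕0⊕0⊕1⊕1⊕0 = 0
Codeword b1..b15 = 011110001100110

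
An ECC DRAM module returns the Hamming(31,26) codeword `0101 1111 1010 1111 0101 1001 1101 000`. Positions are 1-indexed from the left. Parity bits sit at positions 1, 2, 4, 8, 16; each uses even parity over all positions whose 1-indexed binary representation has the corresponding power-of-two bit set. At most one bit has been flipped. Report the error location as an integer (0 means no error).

s1: b1⊕b3⊕b5⊕b7⊕b9⊕b11⊕b13⊕b15⊕b17⊕b19⊕b21⊕b23⊕b25⊕b27⊕b29⊕b31 = 0⊕0⊕1⊕1⊕1⊕1⊕1⊕1⊕0⊕0⊕1⊕0⊕1⊕0⊕0⊕0 = 0
s2: b2⊕b3⊕b6⊕b7⊕b10⊕b11⊕b14⊕b15⊕b18⊕b19⊕b22⊕b23⊕b26⊕b27⊕b30⊕b31 = 1⊕0⊕1⊕1⊕0⊕1⊕1⊕1⊕1⊕0⊕0⊕0⊕1⊕0⊕0⊕0 = 0
s4: b4⊕b5⊕b6⊕b7⊕b12⊕b13⊕b14⊕b15⊕b20⊕b21⊕b22⊕b23⊕b28⊕b29⊕b30⊕b31 = 1⊕1⊕1⊕1⊕0⊕1⊕1⊕1⊕1⊕1⊕0⊕0⊕1⊕0⊕0⊕0 = 0
s8: b8⊕b9⊕b10⊕b11⊕b12⊕b13⊕b14⊕b15⊕b24⊕b25⊕b26⊕b27⊕b28⊕b29⊕b30⊕b31 = 1⊕1⊕0⊕1⊕0⊕1⊕1⊕1⊕1⊕1⊕1⊕0⊕1⊕0⊕0⊕0 = 0
s16: b16⊕b17⊕b18⊕b19⊕b20⊕b21⊕b22⊕b23⊕b24⊕b25⊕b26⊕b27⊕b28⊕b29⊕b30⊕b31 = 1⊕0⊕1⊕0⊕1⊕1⊕0⊕0⊕1⊕1⊕1⊕0⊕1⊕0⊕0⊕0 = 0
Syndrome (s16...s1) = 00000 → position 0 (no error).

0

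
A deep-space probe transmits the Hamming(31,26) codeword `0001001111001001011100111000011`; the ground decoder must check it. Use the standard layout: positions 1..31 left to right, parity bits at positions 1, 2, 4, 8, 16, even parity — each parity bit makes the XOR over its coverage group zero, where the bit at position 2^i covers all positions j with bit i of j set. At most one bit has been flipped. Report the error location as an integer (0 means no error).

23

s1: b1⊕b3⊕b5⊕b7⊕b9⊕b11⊕b13⊕b15⊕b17⊕b19⊕b21⊕b23⊕b25⊕b27⊕b29⊕b31 = 0⊕0⊕0⊕1⊕1⊕0⊕1⊕0⊕0⊕1⊕0⊕1⊕1⊕0⊕0⊕1 = 1
s2: b2⊕b3⊕b6⊕b7⊕b10⊕b11⊕b14⊕b15⊕b18⊕b19⊕b22⊕b23⊕b26⊕b27⊕b30⊕b31 = 0⊕0⊕0⊕1⊕1⊕0⊕0⊕0⊕1⊕1⊕0⊕1⊕0⊕0⊕1⊕1 = 1
s4: b4⊕b5⊕b6⊕b7⊕b12⊕b13⊕b14⊕b15⊕b20⊕b21⊕b22⊕b23⊕b28⊕b29⊕b30⊕b31 = 1⊕0⊕0⊕1⊕0⊕1⊕0⊕0⊕1⊕0⊕0⊕1⊕0⊕0⊕1⊕1 = 1
s8: b8⊕b9⊕b10⊕b11⊕b12⊕b13⊕b14⊕b15⊕b24⊕b25⊕b26⊕b27⊕b28⊕b29⊕b30⊕b31 = 1⊕1⊕1⊕0⊕0⊕1⊕0⊕0⊕1⊕1⊕0⊕0⊕0⊕0⊕1⊕1 = 0
s16: b16⊕b17⊕b18⊕b19⊕b20⊕b21⊕b22⊕b23⊕b24⊕b25⊕b26⊕b27⊕b28⊕b29⊕b30⊕b31 = 1⊕0⊕1⊕1⊕1⊕0⊕0⊕1⊕1⊕1⊕0⊕0⊕0⊕0⊕1⊕1 = 1
Syndrome (s16...s1) = 10111 → position 23.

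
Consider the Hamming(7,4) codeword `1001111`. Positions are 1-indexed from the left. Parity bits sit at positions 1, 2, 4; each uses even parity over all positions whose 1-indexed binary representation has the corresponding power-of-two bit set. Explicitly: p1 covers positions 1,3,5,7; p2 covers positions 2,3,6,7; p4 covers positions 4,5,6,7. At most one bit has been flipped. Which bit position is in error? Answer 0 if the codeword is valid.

s1: b1⊕b3⊕b5⊕b7 = 1⊕0⊕1⊕1 = 1
s2: b2⊕b3⊕b6⊕b7 = 0⊕0⊕1⊕1 = 0
s4: b4⊕b5⊕b6⊕b7 = 1⊕1⊕1⊕1 = 0
Syndrome (s4...s1) = 001 → position 1.

1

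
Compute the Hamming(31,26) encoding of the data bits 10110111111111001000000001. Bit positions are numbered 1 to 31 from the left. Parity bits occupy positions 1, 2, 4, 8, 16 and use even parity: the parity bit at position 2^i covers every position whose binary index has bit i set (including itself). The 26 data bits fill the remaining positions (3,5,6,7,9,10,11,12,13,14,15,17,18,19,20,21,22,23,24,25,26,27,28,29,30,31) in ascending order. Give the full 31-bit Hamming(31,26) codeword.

0110011101111111111001000000001

Place data bits at non-power-of-two positions: b3=1, b5=0, b6=1, b7=1, b9=0, b10=1, b11=1, b12=1, b13=1, b14=1, b15=1, b17=1, b18=1, b19=1, b20=0, b21=0, b22=1, b23=0, b24=0, b25=0, b26=0, b27=0, b28=0, b29=0, b30=0, b31=1.
p1 = XOR of data positions {3,5,7,9,11,13,15,17,19,21,23,25,27,29,31} = 1⊕0⊕1⊕0⊕1⊕1⊕1⊕1⊕1⊕0⊕0⊕0⊕0⊕0⊕1 = 0
p2 = XOR of data positions {3,6,7,10,11,14,15,18,19,22,23,26,27,30,31} = 1⊕1⊕1⊕1⊕1⊕1⊕1⊕1⊕1⊕1⊕0⊕0⊕0⊕0⊕1 = 1
p4 = XOR of data positions {5,6,7,12,13,14,15,20,21,22,23,28,29,30,31} = 0⊕1⊕1⊕1⊕1⊕1⊕1⊕0⊕0⊕1⊕0⊕0⊕0⊕0⊕1 = 0
p8 = XOR of data positions {9,10,11,12,13,14,15,24,25,26,27,28,29,30,31} = 0⊕1⊕1⊕1⊕1⊕1⊕1⊕0⊕0⊕0⊕0⊕0⊕0⊕0⊕1 = 1
p16 = XOR of data positions {17,18,19,20,21,22,23,24,25,26,27,28,29,30,31} = 1⊕1⊕1⊕0⊕0⊕1⊕0⊕0⊕0⊕0⊕0⊕0⊕0⊕0⊕1 = 1
Codeword b1..b31 = 0110011101111111111001000000001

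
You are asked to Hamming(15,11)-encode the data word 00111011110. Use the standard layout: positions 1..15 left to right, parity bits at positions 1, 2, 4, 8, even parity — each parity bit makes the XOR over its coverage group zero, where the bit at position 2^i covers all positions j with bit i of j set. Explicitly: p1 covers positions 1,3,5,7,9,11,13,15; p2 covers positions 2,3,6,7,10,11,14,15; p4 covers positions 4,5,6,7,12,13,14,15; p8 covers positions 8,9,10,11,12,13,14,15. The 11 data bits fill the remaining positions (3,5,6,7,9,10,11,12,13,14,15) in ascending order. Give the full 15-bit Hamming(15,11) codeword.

000101111011110

Place data bits at non-power-of-two positions: b3=0, b5=0, b6=1, b7=1, b9=1, b10=0, b11=1, b12=1, b13=1, b14=1, b15=0.
p1 = XOR of data positions {3,5,7,9,11,13,15} = 0⊕0⊕1⊕1⊕1⊕1⊕0 = 0
p2 = XOR of data positions {3,6,7,10,11,14,15} = 0⊕1⊕1⊕0⊕1⊕1⊕0 = 0
p4 = XOR of data positions {5,6,7,12,13,14,15} = 0⊕1⊕1⊕1⊕1⊕1⊕0 = 1
p8 = XOR of data positions {9,10,11,12,13,14,15} = 1⊕0⊕1⊕1⊕1⊕1⊕0 = 1
Codeword b1..b15 = 000101111011110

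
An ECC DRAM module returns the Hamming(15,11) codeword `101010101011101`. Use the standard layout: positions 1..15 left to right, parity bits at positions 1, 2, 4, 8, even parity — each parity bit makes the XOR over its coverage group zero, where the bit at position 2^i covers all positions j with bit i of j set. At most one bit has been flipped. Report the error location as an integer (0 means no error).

12

s1: b1⊕b3⊕b5⊕b7⊕b9⊕b11⊕b13⊕b15 = 1⊕1⊕1⊕1⊕1⊕1⊕1⊕1 = 0
s2: b2⊕b3⊕b6⊕b7⊕b10⊕b11⊕b14⊕b15 = 0⊕1⊕0⊕1⊕0⊕1⊕0⊕1 = 0
s4: b4⊕b5⊕b6⊕b7⊕b12⊕b13⊕b14⊕b15 = 0⊕1⊕0⊕1⊕1⊕1⊕0⊕1 = 1
s8: b8⊕b9⊕b10⊕b11⊕b12⊕b13⊕b14⊕b15 = 0⊕1⊕0⊕1⊕1⊕1⊕0⊕1 = 1
Syndrome (s8...s1) = 1100 → position 12.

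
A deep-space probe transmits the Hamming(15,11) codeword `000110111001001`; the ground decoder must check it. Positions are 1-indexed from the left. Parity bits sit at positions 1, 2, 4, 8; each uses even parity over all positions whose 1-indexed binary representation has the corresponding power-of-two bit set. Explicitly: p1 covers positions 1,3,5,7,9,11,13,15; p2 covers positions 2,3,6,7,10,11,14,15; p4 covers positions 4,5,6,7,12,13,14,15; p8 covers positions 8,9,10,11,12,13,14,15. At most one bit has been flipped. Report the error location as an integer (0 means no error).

4

s1: b1⊕b3⊕b5⊕b7⊕b9⊕b11⊕b13⊕b15 = 0⊕0⊕1⊕1⊕1⊕0⊕0⊕1 = 0
s2: b2⊕b3⊕b6⊕b7⊕b10⊕b11⊕b14⊕b15 = 0⊕0⊕0⊕1⊕0⊕0⊕0⊕1 = 0
s4: b4⊕b5⊕b6⊕b7⊕b12⊕b13⊕b14⊕b15 = 1⊕1⊕0⊕1⊕1⊕0⊕0⊕1 = 1
s8: b8⊕b9⊕b10⊕b11⊕b12⊕b13⊕b14⊕b15 = 1⊕1⊕0⊕0⊕1⊕0⊕0⊕1 = 0
Syndrome (s8...s1) = 0100 → position 4.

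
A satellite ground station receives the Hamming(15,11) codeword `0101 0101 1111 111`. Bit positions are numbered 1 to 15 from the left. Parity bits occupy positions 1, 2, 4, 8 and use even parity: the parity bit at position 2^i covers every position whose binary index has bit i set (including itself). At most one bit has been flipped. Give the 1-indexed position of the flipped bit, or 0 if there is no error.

s1: b1⊕b3⊕b5⊕b7⊕b9⊕b11⊕b13⊕b15 = 0⊕0⊕0⊕0⊕1⊕1⊕1⊕1 = 0
s2: b2⊕b3⊕b6⊕b7⊕b10⊕b11⊕b14⊕b15 = 1⊕0⊕1⊕0⊕1⊕1⊕1⊕1 = 0
s4: b4⊕b5⊕b6⊕b7⊕b12⊕b13⊕b14⊕b15 = 1⊕0⊕1⊕0⊕1⊕1⊕1⊕1 = 0
s8: b8⊕b9⊕b10⊕b11⊕b12⊕b13⊕b14⊕b15 = 1⊕1⊕1⊕1⊕1⊕1⊕1⊕1 = 0
Syndrome (s8...s1) = 0000 → position 0 (no error).

0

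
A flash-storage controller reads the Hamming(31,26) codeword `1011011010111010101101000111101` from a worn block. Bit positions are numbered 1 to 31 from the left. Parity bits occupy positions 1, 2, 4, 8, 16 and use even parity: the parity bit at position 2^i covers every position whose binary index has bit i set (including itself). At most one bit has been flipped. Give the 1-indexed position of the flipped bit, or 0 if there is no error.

s1: b1⊕b3⊕b5⊕b7⊕b9⊕b11⊕b13⊕b15⊕b17⊕b19⊕b21⊕b23⊕b25⊕b27⊕b29⊕b31 = 1⊕1⊕0⊕1⊕1⊕1⊕1⊕1⊕1⊕1⊕0⊕0⊕0⊕1⊕1⊕1 = 0
s2: b2⊕b3⊕b6⊕b7⊕b10⊕b11⊕b14⊕b15⊕b18⊕b19⊕b22⊕b23⊕b26⊕b27⊕b30⊕b31 = 0⊕1⊕1⊕1⊕0⊕1⊕0⊕1⊕0⊕1⊕1⊕0⊕1⊕1⊕0⊕1 = 0
s4: b4⊕b5⊕b6⊕b7⊕b12⊕b13⊕b14⊕b15⊕b20⊕b21⊕b22⊕b23⊕b28⊕b29⊕b30⊕b31 = 1⊕0⊕1⊕1⊕1⊕1⊕0⊕1⊕1⊕0⊕1⊕0⊕1⊕1⊕0⊕1 = 1
s8: b8⊕b9⊕b10⊕b11⊕b12⊕b13⊕b14⊕b15⊕b24⊕b25⊕b26⊕b27⊕b28⊕b29⊕b30⊕b31 = 0⊕1⊕0⊕1⊕1⊕1⊕0⊕1⊕0⊕0⊕1⊕1⊕1⊕1⊕0⊕1 = 0
s16: b16⊕b17⊕b18⊕b19⊕b20⊕b21⊕b22⊕b23⊕b24⊕b25⊕b26⊕b27⊕b28⊕b29⊕b30⊕b31 = 0⊕1⊕0⊕1⊕1⊕0⊕1⊕0⊕0⊕0⊕1⊕1⊕1⊕1⊕0⊕1 = 1
Syndrome (s16...s1) = 10100 → position 20.

20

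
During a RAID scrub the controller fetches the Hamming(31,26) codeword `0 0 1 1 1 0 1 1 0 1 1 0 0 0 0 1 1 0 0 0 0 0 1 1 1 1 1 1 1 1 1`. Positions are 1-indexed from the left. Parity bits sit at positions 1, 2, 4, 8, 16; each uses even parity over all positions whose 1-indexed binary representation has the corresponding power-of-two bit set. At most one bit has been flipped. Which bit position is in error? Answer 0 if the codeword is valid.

s1: b1⊕b3⊕b5⊕b7⊕b9⊕b11⊕b13⊕b15⊕b17⊕b19⊕b21⊕b23⊕b25⊕b27⊕b29⊕b31 = 0⊕1⊕1⊕1⊕0⊕1⊕0⊕0⊕1⊕0⊕0⊕1⊕1⊕1⊕1⊕1 = 0
s2: b2⊕b3⊕b6⊕b7⊕b10⊕b11⊕b14⊕b15⊕b18⊕b19⊕b22⊕b23⊕b26⊕b27⊕b30⊕b31 = 0⊕1⊕0⊕1⊕1⊕1⊕0⊕0⊕0⊕0⊕0⊕1⊕1⊕1⊕1⊕1 = 1
s4: b4⊕b5⊕b6⊕b7⊕b12⊕b13⊕b14⊕b15⊕b20⊕b21⊕b22⊕b23⊕b28⊕b29⊕b30⊕b31 = 1⊕1⊕0⊕1⊕0⊕0⊕0⊕0⊕0⊕0⊕0⊕1⊕1⊕1⊕1⊕1 = 0
s8: b8⊕b9⊕b10⊕b11⊕b12⊕b13⊕b14⊕b15⊕b24⊕b25⊕b26⊕b27⊕b28⊕b29⊕b30⊕b31 = 1⊕0⊕1⊕1⊕0⊕0⊕0⊕0⊕1⊕1⊕1⊕1⊕1⊕1⊕1⊕1 = 1
s16: b16⊕b17⊕b18⊕b19⊕b20⊕b21⊕b22⊕b23⊕b24⊕b25⊕b26⊕b27⊕b28⊕b29⊕b30⊕b31 = 1⊕1⊕0⊕0⊕0⊕0⊕0⊕1⊕1⊕1⊕1⊕1⊕1⊕1⊕1⊕1 = 1
Syndrome (s16...s1) = 11010 → position 26.

26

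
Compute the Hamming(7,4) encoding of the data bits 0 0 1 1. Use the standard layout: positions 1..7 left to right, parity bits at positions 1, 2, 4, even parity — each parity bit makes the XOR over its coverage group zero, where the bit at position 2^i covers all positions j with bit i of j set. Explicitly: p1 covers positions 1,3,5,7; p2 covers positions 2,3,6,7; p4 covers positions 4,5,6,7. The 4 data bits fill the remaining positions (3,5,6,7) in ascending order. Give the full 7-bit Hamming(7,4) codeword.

Place data bits at non-power-of-two positions: b3=0, b5=0, b6=1, b7=1.
p1 = XOR of data positions {3,5,7} = 0⊕0⊕1 = 1
p2 = XOR of data positions {3,6,7} = 0⊕1⊕1 = 0
p4 = XOR of data positions {5,6,7} = 0⊕1⊕1 = 0
Codeword b1..b7 = 1000011

1000011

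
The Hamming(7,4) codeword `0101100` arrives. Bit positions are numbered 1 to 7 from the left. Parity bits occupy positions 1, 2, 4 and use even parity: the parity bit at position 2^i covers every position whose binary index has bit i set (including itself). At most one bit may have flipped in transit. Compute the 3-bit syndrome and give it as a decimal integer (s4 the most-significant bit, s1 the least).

s1: b1⊕b3⊕b5⊕b7 = 0⊕0⊕1⊕0 = 1
s2: b2⊕b3⊕b6⊕b7 = 1⊕0⊕0⊕0 = 1
s4: b4⊕b5⊕b6⊕b7 = 1⊕1⊕0⊕0 = 0
Syndrome (s4...s1) = 011 → position 3.

3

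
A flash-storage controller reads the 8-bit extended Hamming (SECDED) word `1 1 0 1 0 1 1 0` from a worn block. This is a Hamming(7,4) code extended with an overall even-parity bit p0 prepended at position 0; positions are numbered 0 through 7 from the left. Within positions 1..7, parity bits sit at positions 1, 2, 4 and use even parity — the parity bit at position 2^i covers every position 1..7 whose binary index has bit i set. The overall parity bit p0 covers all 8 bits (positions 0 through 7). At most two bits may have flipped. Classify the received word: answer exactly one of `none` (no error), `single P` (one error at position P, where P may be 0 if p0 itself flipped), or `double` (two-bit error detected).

single 1

s1: b1⊕b3⊕b5⊕b7 = 1⊕1⊕1⊕0 = 1
s2: b2⊕b3⊕b6⊕b7 = 0⊕1⊕1⊕0 = 0
s4: b4⊕b5⊕b6⊕b7 = 0⊕1⊕1⊕0 = 0
Syndrome (s4...s1) = 001 → position 1.
Overall parity (XOR of all 8 bits, including p0): 1⊕1⊕0⊕1⊕0⊕1⊕1⊕0 = 1
Overall=1, syndrome position=1 → single-bit error at position 1.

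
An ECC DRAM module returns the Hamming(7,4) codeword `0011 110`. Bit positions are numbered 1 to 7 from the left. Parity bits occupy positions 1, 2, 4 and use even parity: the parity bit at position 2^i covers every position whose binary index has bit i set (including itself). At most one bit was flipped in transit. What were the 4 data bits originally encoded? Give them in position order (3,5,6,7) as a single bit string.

s1: b1⊕b3⊕b5⊕b7 = 0⊕1⊕1⊕0 = 0
s2: b2⊕b3⊕b6⊕b7 = 0⊕1⊕1⊕0 = 0
s4: b4⊕b5⊕b6⊕b7 = 1⊕1⊕1⊕0 = 1
Syndrome (s4...s1) = 100 → position 4.
Flip bit 4: corrected codeword = 0010110
Data bits at positions 3,5,6,7: 1110

1110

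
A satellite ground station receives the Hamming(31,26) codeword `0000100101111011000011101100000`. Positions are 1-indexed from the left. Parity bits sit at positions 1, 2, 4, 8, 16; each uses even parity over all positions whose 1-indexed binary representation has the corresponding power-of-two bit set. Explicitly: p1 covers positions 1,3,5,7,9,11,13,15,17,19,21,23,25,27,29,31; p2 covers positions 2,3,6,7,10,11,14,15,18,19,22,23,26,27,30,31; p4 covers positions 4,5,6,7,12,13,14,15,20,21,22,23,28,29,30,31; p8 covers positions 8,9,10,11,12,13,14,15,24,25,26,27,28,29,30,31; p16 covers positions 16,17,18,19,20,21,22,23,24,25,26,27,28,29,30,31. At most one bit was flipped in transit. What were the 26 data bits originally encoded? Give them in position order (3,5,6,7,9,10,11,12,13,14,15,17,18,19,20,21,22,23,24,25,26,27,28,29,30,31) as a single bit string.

s1: b1⊕b3⊕b5⊕b7⊕b9⊕b11⊕b13⊕b15⊕b17⊕b19⊕b21⊕b23⊕b25⊕b27⊕b29⊕b31 = 0⊕0⊕1⊕0⊕0⊕1⊕1⊕1⊕0⊕0⊕1⊕1⊕1⊕0⊕0⊕0 = 1
s2: b2⊕b3⊕b6⊕b7⊕b10⊕b11⊕b14⊕b15⊕b18⊕b19⊕b22⊕b23⊕b26⊕b27⊕b30⊕b31 = 0⊕0⊕0⊕0⊕1⊕1⊕0⊕1⊕0⊕0⊕1⊕1⊕1⊕0⊕0⊕0 = 0
s4: b4⊕b5⊕b6⊕b7⊕b12⊕b13⊕b14⊕b15⊕b20⊕b21⊕b22⊕b23⊕b28⊕b29⊕b30⊕b31 = 0⊕1⊕0⊕0⊕1⊕1⊕0⊕1⊕0⊕1⊕1⊕1⊕0⊕0⊕0⊕0 = 1
s8: b8⊕b9⊕b10⊕b11⊕b12⊕b13⊕b14⊕b15⊕b24⊕b25⊕b26⊕b27⊕b28⊕b29⊕b30⊕b31 = 1⊕0⊕1⊕1⊕1⊕1⊕0⊕1⊕0⊕1⊕1⊕0⊕0⊕0⊕0⊕0 = 0
s16: b16⊕b17⊕b18⊕b19⊕b20⊕b21⊕b22⊕b23⊕b24⊕b25⊕b26⊕b27⊕b28⊕b29⊕b30⊕b31 = 1⊕0⊕0⊕0⊕0⊕1⊕1⊕1⊕0⊕1⊕1⊕0⊕0⊕0⊕0⊕0 = 0
Syndrome (s16...s1) = 00101 → position 5.
Flip bit 5: corrected codeword = 0000000101111011000011101100000
Data bits at positions 3,5,6,7,9,10,11,12,13,14,15,17,18,19,20,21,22,23,24,25,26,27,28,29,30,31: 00000111101000011101100000

00000111101000011101100000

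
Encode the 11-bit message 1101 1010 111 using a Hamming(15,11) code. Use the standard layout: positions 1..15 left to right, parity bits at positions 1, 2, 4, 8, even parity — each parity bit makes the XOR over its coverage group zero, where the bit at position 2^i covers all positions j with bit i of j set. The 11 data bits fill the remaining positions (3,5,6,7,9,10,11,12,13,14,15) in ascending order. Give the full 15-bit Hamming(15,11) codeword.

111110111010111

Place data bits at non-power-of-two positions: b3=1, b5=1, b6=0, b7=1, b9=1, b10=0, b11=1, b12=0, b13=1, b14=1, b15=1.
p1 = XOR of data positions {3,5,7,9,11,13,15} = 1⊕1⊕1⊕1⊕1⊕1⊕1 = 1
p2 = XOR of data positions {3,6,7,10,11,14,15} = 1⊕0⊕1⊕0⊕1⊕1⊕1 = 1
p4 = XOR of data positions {5,6,7,12,13,14,15} = 1⊕0⊕1⊕0⊕1⊕1⊕1 = 1
p8 = XOR of data positions {9,10,11,12,13,14,15} = 1⊕0⊕1⊕0⊕1⊕1⊕1 = 1
Codeword b1..b15 = 111110111010111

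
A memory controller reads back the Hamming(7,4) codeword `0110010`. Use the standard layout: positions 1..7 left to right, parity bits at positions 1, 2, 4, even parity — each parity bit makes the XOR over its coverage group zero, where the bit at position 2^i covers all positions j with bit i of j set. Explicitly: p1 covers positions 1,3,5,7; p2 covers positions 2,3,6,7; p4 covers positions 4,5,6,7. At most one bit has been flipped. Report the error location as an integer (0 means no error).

7

s1: b1⊕b3⊕b5⊕b7 = 0⊕1⊕0⊕0 = 1
s2: b2⊕b3⊕b6⊕b7 = 1⊕1⊕1⊕0 = 1
s4: b4⊕b5⊕b6⊕b7 = 0⊕0⊕1⊕0 = 1
Syndrome (s4...s1) = 111 → position 7.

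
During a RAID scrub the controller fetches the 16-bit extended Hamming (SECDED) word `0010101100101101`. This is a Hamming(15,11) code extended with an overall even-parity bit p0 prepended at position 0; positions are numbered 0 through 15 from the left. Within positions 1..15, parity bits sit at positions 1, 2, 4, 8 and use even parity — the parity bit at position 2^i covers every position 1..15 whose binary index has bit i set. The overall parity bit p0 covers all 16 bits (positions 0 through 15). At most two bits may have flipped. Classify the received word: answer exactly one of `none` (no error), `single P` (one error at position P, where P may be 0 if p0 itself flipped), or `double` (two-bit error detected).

double

s1: b1⊕b3⊕b5⊕b7⊕b9⊕b11⊕b13⊕b15 = 0⊕0⊕0⊕1⊕0⊕0⊕1⊕1 = 1
s2: b2⊕b3⊕b6⊕b7⊕b10⊕b11⊕b14⊕b15 = 1⊕0⊕1⊕1⊕1⊕0⊕0⊕1 = 1
s4: b4⊕b5⊕b6⊕b7⊕b12⊕b13⊕b14⊕b15 = 1⊕0⊕1⊕1⊕1⊕1⊕0⊕1 = 0
s8: b8⊕b9⊕b10⊕b11⊕b12⊕b13⊕b14⊕b15 = 0⊕0⊕1⊕0⊕1⊕1⊕0⊕1 = 0
Syndrome (s8...s1) = 0011 → position 3.
Overall parity (XOR of all 16 bits, including p0): 0⊕0⊕1⊕0⊕1⊕0⊕1⊕1⊕0⊕0⊕1⊕0⊕1⊕1⊕0⊕1 = 0
Overall=0, syndrome position=3 → double-bit error detected (uncorrectable).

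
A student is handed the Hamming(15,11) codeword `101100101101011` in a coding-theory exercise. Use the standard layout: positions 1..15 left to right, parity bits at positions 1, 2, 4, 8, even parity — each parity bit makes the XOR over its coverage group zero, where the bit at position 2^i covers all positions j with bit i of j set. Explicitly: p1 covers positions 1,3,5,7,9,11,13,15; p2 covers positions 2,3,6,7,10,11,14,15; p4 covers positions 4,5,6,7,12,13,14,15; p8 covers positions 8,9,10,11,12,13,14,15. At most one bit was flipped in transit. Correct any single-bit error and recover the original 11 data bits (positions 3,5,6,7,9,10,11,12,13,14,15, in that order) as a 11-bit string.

10011101010

s1: b1⊕b3⊕b5⊕b7⊕b9⊕b11⊕b13⊕b15 = 1⊕1⊕0⊕1⊕1⊕0⊕0⊕1 = 1
s2: b2⊕b3⊕b6⊕b7⊕b10⊕b11⊕b14⊕b15 = 0⊕1⊕0⊕1⊕1⊕0⊕1⊕1 = 1
s4: b4⊕b5⊕b6⊕b7⊕b12⊕b13⊕b14⊕b15 = 1⊕0⊕0⊕1⊕1⊕0⊕1⊕1 = 1
s8: b8⊕b9⊕b10⊕b11⊕b12⊕b13⊕b14⊕b15 = 0⊕1⊕1⊕0⊕1⊕0⊕1⊕1 = 1
Syndrome (s8...s1) = 1111 → position 15.
Flip bit 15: corrected codeword = 101100101101010
Data bits at positions 3,5,6,7,9,10,11,12,13,14,15: 10011101010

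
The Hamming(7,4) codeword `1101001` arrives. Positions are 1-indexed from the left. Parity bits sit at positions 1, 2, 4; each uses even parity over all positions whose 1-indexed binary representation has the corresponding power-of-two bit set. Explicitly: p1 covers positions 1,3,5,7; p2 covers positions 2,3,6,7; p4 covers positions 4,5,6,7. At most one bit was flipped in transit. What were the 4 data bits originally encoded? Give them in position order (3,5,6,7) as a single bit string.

s1: b1⊕b3⊕b5⊕b7 = 1⊕0⊕0⊕1 = 0
s2: b2⊕b3⊕b6⊕b7 = 1⊕0⊕0⊕1 = 0
s4: b4⊕b5⊕b6⊕b7 = 1⊕0⊕0⊕1 = 0
Syndrome (s4...s1) = 000 → position 0 (no error).
No correction needed.
Data bits at positions 3,5,6,7: 0001

0001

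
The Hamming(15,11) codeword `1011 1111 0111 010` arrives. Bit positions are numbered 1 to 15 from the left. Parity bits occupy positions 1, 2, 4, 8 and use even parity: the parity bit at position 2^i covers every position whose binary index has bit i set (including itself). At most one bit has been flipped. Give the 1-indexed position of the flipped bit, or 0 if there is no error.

s1: b1⊕b3⊕b5⊕b7⊕b9⊕b11⊕b13⊕b15 = 1⊕1⊕1⊕1⊕0⊕1⊕0⊕0 = 1
s2: b2⊕b3⊕b6⊕b7⊕b10⊕b11⊕b14⊕b15 = 0⊕1⊕1⊕1⊕1⊕1⊕1⊕0 = 0
s4: b4⊕b5⊕b6⊕b7⊕b12⊕b13⊕b14⊕b15 = 1⊕1⊕1⊕1⊕1⊕0⊕1⊕0 = 0
s8: b8⊕b9⊕b10⊕b11⊕b12⊕b13⊕b14⊕b15 = 1⊕0⊕1⊕1⊕1⊕0⊕1⊕0 = 1
Syndrome (s8...s1) = 1001 → position 9.

9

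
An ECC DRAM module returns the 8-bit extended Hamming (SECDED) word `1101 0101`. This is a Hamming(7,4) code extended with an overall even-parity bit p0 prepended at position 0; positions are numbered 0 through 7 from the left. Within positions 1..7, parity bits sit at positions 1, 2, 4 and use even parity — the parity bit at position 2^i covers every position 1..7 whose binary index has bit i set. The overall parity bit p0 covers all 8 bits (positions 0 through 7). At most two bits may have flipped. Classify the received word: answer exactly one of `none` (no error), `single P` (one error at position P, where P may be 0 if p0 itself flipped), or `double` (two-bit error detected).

single 0

s1: b1⊕b3⊕b5⊕b7 = 1⊕1⊕1⊕1 = 0
s2: b2⊕b3⊕b6⊕b7 = 0⊕1⊕0⊕1 = 0
s4: b4⊕b5⊕b6⊕b7 = 0⊕1⊕0⊕1 = 0
Syndrome (s4...s1) = 000 → position 0 (no error).
Overall parity (XOR of all 8 bits, including p0): 1⊕1⊕0⊕1⊕0⊕1⊕0⊕1 = 1
Overall=1, syndrome position=0 → single-bit error at position 0.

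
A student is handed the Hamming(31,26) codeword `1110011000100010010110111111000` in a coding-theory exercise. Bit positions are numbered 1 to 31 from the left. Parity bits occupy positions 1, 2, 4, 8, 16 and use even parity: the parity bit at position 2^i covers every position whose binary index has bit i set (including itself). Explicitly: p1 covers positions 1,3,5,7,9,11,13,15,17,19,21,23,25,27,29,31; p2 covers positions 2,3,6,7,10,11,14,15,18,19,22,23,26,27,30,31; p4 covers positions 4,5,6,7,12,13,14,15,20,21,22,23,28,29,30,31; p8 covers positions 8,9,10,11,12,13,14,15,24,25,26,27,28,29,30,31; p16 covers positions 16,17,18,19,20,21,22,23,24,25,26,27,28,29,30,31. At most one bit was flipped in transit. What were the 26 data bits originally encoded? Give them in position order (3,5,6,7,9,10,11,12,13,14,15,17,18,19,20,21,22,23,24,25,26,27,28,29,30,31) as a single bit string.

10110010001010110111111100

s1: b1⊕b3⊕b5⊕b7⊕b9⊕b11⊕b13⊕b15⊕b17⊕b19⊕b21⊕b23⊕b25⊕b27⊕b29⊕b31 = 1⊕1⊕0⊕1⊕0⊕1⊕0⊕1⊕0⊕0⊕1⊕1⊕1⊕1⊕0⊕0 = 1
s2: b2⊕b3⊕b6⊕b7⊕b10⊕b11⊕b14⊕b15⊕b18⊕b19⊕b22⊕b23⊕b26⊕b27⊕b30⊕b31 = 1⊕1⊕1⊕1⊕0⊕1⊕0⊕1⊕1⊕0⊕0⊕1⊕1⊕1⊕0⊕0 = 0
s4: b4⊕b5⊕b6⊕b7⊕b12⊕b13⊕b14⊕b15⊕b20⊕b21⊕b22⊕b23⊕b28⊕b29⊕b30⊕b31 = 0⊕0⊕1⊕1⊕0⊕0⊕0⊕1⊕1⊕1⊕0⊕1⊕1⊕0⊕0⊕0 = 1
s8: b8⊕b9⊕b10⊕b11⊕b12⊕b13⊕b14⊕b15⊕b24⊕b25⊕b26⊕b27⊕b28⊕b29⊕b30⊕b31 = 0⊕0⊕0⊕1⊕0⊕0⊕0⊕1⊕1⊕1⊕1⊕1⊕1⊕0⊕0⊕0 = 1
s16: b16⊕b17⊕b18⊕b19⊕b20⊕b21⊕b22⊕b23⊕b24⊕b25⊕b26⊕b27⊕b28⊕b29⊕b30⊕b31 = 0⊕0⊕1⊕0⊕1⊕1⊕0⊕1⊕1⊕1⊕1⊕1⊕1⊕0⊕0⊕0 = 1
Syndrome (s16...s1) = 11101 → position 29.
Flip bit 29: corrected codeword = 1110011000100010010110111111100
Data bits at positions 3,5,6,7,9,10,11,12,13,14,15,17,18,19,20,21,22,23,24,25,26,27,28,29,30,31: 10110010001010110111111100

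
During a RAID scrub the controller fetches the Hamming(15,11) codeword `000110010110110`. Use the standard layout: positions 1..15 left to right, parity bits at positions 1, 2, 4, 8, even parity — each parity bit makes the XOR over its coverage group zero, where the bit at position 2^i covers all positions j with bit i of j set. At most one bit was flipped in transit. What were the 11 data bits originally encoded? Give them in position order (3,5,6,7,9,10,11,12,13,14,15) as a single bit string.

01000100110

s1: b1⊕b3⊕b5⊕b7⊕b9⊕b11⊕b13⊕b15 = 0⊕0⊕1⊕0⊕0⊕1⊕1⊕0 = 1
s2: b2⊕b3⊕b6⊕b7⊕b10⊕b11⊕b14⊕b15 = 0⊕0⊕0⊕0⊕1⊕1⊕1⊕0 = 1
s4: b4⊕b5⊕b6⊕b7⊕b12⊕b13⊕b14⊕b15 = 1⊕1⊕0⊕0⊕0⊕1⊕1⊕0 = 0
s8: b8⊕b9⊕b10⊕b11⊕b12⊕b13⊕b14⊕b15 = 1⊕0⊕1⊕1⊕0⊕1⊕1⊕0 = 1
Syndrome (s8...s1) = 1011 → position 11.
Flip bit 11: corrected codeword = 000110010100110
Data bits at positions 3,5,6,7,9,10,11,12,13,14,15: 01000100110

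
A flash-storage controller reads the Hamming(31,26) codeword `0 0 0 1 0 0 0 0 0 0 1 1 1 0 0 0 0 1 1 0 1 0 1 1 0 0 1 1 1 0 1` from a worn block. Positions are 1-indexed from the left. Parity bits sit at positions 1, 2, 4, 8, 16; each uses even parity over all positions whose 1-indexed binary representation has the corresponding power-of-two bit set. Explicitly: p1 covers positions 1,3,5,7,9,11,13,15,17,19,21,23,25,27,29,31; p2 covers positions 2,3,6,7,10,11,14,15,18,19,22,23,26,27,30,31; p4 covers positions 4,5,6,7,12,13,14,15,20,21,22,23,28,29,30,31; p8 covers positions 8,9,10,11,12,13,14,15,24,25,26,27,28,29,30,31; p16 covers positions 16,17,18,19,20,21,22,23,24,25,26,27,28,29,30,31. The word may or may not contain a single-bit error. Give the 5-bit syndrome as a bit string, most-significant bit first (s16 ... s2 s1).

s1: b1⊕b3⊕b5⊕b7⊕b9⊕b11⊕b13⊕b15⊕b17⊕b19⊕b21⊕b23⊕b25⊕b27⊕b29⊕b31 = 0⊕0⊕0⊕0⊕0⊕1⊕1⊕0⊕0⊕1⊕1⊕1⊕0⊕1⊕1⊕1 = 0
s2: b2⊕b3⊕b6⊕b7⊕b10⊕b11⊕b14⊕b15⊕b18⊕b19⊕b22⊕b23⊕b26⊕b27⊕b30⊕b31 = 0⊕0⊕0⊕0⊕0⊕1⊕0⊕0⊕1⊕1⊕0⊕1⊕0⊕1⊕0⊕1 = 0
s4: b4⊕b5⊕b6⊕b7⊕b12⊕b13⊕b14⊕b15⊕b20⊕b21⊕b22⊕b23⊕b28⊕b29⊕b30⊕b31 = 1⊕0⊕0⊕0⊕1⊕1⊕0⊕0⊕0⊕1⊕0⊕1⊕1⊕1⊕0⊕1 = 0
s8: b8⊕b9⊕b10⊕b11⊕b12⊕b13⊕b14⊕b15⊕b24⊕b25⊕b26⊕b27⊕b28⊕b29⊕b30⊕b31 = 0⊕0⊕0⊕1⊕1⊕1⊕0⊕0⊕1⊕0⊕0⊕1⊕1⊕1⊕0⊕1 = 0
s16: b16⊕b17⊕b18⊕b19⊕b20⊕b21⊕b22⊕b23⊕b24⊕b25⊕b26⊕b27⊕b28⊕b29⊕b30⊕b31 = 0⊕0⊕1⊕1⊕0⊕1⊕0⊕1⊕1⊕0⊕0⊕1⊕1⊕1⊕0⊕1 = 1
Syndrome (s16...s1) = 10000 → position 16.

10000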